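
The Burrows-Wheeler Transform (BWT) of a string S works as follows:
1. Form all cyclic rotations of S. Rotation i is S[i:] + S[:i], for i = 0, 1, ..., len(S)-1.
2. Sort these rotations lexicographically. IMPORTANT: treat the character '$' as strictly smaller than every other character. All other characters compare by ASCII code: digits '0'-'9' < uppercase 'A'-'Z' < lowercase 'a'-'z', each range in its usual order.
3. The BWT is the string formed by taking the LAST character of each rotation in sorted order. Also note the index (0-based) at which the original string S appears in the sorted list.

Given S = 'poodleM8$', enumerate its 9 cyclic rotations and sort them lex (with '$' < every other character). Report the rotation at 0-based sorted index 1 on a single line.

Answer: 8$poodleM

Derivation:
All 9 rotations (rotation i = S[i:]+S[:i]):
  rot[0] = poodleM8$
  rot[1] = oodleM8$p
  rot[2] = odleM8$po
  rot[3] = dleM8$poo
  rot[4] = leM8$pood
  rot[5] = eM8$poodl
  rot[6] = M8$poodle
  rot[7] = 8$poodleM
  rot[8] = $poodleM8
Sorted (with $ < everything):
  sorted[0] = $poodleM8
  sorted[1] = 8$poodleM
  sorted[2] = M8$poodle
  sorted[3] = dleM8$poo
  sorted[4] = eM8$poodl
  sorted[5] = leM8$pood
  sorted[6] = odleM8$po
  sorted[7] = oodleM8$p
  sorted[8] = poodleM8$
sorted[1] = 8$poodleM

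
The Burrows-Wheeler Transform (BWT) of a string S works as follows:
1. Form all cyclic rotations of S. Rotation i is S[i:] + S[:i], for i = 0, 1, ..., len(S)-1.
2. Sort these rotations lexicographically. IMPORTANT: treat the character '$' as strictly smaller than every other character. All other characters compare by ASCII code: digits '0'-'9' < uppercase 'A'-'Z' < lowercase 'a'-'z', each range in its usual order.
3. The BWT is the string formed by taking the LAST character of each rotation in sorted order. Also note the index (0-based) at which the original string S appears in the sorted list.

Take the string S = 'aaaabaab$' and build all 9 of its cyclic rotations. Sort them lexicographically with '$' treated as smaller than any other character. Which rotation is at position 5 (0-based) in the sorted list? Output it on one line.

Answer: ab$aaaaba

Derivation:
All 9 rotations (rotation i = S[i:]+S[:i]):
  rot[0] = aaaabaab$
  rot[1] = aaabaab$a
  rot[2] = aabaab$aa
  rot[3] = abaab$aaa
  rot[4] = baab$aaaa
  rot[5] = aab$aaaab
  rot[6] = ab$aaaaba
  rot[7] = b$aaaabaa
  rot[8] = $aaaabaab
Sorted (with $ < everything):
  sorted[0] = $aaaabaab
  sorted[1] = aaaabaab$
  sorted[2] = aaabaab$a
  sorted[3] = aab$aaaab
  sorted[4] = aabaab$aa
  sorted[5] = ab$aaaaba
  sorted[6] = abaab$aaa
  sorted[7] = b$aaaabaa
  sorted[8] = baab$aaaa
sorted[5] = ab$aaaaba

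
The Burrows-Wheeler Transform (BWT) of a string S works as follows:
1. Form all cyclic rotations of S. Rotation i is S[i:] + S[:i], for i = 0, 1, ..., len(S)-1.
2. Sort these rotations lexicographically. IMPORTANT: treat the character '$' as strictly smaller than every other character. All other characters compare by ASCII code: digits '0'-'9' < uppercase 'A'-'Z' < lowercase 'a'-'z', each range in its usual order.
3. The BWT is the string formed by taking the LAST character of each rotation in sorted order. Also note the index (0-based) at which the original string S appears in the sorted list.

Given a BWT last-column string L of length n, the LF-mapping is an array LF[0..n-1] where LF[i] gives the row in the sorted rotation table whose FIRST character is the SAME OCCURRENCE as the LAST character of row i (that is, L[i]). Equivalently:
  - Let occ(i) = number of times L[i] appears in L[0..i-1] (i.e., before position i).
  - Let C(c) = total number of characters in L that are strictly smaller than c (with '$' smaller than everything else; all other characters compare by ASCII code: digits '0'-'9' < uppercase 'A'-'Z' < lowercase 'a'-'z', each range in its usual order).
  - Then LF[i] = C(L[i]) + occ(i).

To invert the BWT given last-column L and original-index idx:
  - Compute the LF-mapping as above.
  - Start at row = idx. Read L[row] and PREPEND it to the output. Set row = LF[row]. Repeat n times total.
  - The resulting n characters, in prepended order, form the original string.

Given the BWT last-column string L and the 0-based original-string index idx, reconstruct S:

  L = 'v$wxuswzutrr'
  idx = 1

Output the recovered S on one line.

Answer: rxsutwuwrzv$

Derivation:
LF mapping: 7 0 8 10 5 3 9 11 6 4 1 2
Walk LF starting at row 1, prepending L[row]:
  step 1: row=1, L[1]='$', prepend. Next row=LF[1]=0
  step 2: row=0, L[0]='v', prepend. Next row=LF[0]=7
  step 3: row=7, L[7]='z', prepend. Next row=LF[7]=11
  step 4: row=11, L[11]='r', prepend. Next row=LF[11]=2
  step 5: row=2, L[2]='w', prepend. Next row=LF[2]=8
  step 6: row=8, L[8]='u', prepend. Next row=LF[8]=6
  step 7: row=6, L[6]='w', prepend. Next row=LF[6]=9
  step 8: row=9, L[9]='t', prepend. Next row=LF[9]=4
  step 9: row=4, L[4]='u', prepend. Next row=LF[4]=5
  step 10: row=5, L[5]='s', prepend. Next row=LF[5]=3
  step 11: row=3, L[3]='x', prepend. Next row=LF[3]=10
  step 12: row=10, L[10]='r', prepend. Next row=LF[10]=1
Reversed output: rxsutwuwrzv$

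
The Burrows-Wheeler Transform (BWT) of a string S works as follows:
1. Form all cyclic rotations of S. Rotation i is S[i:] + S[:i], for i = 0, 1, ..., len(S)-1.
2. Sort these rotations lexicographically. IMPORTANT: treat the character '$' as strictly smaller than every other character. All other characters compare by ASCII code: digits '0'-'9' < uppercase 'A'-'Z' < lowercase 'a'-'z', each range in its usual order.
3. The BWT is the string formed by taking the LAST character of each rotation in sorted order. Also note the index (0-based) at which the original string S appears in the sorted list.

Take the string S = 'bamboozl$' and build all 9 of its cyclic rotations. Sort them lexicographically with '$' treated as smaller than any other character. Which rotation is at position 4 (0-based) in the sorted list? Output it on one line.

Answer: l$bambooz

Derivation:
All 9 rotations (rotation i = S[i:]+S[:i]):
  rot[0] = bamboozl$
  rot[1] = amboozl$b
  rot[2] = mboozl$ba
  rot[3] = boozl$bam
  rot[4] = oozl$bamb
  rot[5] = ozl$bambo
  rot[6] = zl$bamboo
  rot[7] = l$bambooz
  rot[8] = $bamboozl
Sorted (with $ < everything):
  sorted[0] = $bamboozl
  sorted[1] = amboozl$b
  sorted[2] = bamboozl$
  sorted[3] = boozl$bam
  sorted[4] = l$bambooz
  sorted[5] = mboozl$ba
  sorted[6] = oozl$bamb
  sorted[7] = ozl$bambo
  sorted[8] = zl$bamboo
sorted[4] = l$bambooz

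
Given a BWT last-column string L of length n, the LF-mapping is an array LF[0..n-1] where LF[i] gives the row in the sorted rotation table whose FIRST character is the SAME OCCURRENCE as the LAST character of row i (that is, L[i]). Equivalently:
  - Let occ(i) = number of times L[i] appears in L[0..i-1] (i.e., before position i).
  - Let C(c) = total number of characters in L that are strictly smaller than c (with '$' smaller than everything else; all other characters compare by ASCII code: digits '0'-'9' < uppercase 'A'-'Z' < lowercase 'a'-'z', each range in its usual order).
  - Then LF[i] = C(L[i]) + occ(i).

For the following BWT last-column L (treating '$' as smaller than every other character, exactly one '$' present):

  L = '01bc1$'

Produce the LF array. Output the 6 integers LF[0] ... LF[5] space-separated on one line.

Answer: 1 2 4 5 3 0

Derivation:
Char counts: '$':1, '0':1, '1':2, 'b':1, 'c':1
C (first-col start): C('$')=0, C('0')=1, C('1')=2, C('b')=4, C('c')=5
L[0]='0': occ=0, LF[0]=C('0')+0=1+0=1
L[1]='1': occ=0, LF[1]=C('1')+0=2+0=2
L[2]='b': occ=0, LF[2]=C('b')+0=4+0=4
L[3]='c': occ=0, LF[3]=C('c')+0=5+0=5
L[4]='1': occ=1, LF[4]=C('1')+1=2+1=3
L[5]='$': occ=0, LF[5]=C('$')+0=0+0=0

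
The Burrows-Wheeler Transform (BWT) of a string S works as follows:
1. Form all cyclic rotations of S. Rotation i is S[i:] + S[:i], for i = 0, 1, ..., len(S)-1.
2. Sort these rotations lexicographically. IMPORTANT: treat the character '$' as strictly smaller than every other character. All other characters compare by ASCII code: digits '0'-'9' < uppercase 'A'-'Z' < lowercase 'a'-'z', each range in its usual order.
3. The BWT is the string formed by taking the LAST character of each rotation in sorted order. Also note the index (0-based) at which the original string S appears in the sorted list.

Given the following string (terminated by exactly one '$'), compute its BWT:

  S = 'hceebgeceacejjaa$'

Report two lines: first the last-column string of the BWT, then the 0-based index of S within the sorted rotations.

Answer: aajeeehacegccb$je
14

Derivation:
All 17 rotations (rotation i = S[i:]+S[:i]):
  rot[0] = hceebgeceacejjaa$
  rot[1] = ceebgeceacejjaa$h
  rot[2] = eebgeceacejjaa$hc
  rot[3] = ebgeceacejjaa$hce
  rot[4] = bgeceacejjaa$hcee
  rot[5] = geceacejjaa$hceeb
  rot[6] = eceacejjaa$hceebg
  rot[7] = ceacejjaa$hceebge
  rot[8] = eacejjaa$hceebgec
  rot[9] = acejjaa$hceebgece
  rot[10] = cejjaa$hceebgecea
  rot[11] = ejjaa$hceebgeceac
  rot[12] = jjaa$hceebgeceace
  rot[13] = jaa$hceebgeceacej
  rot[14] = aa$hceebgeceacejj
  rot[15] = a$hceebgeceacejja
  rot[16] = $hceebgeceacejjaa
Sorted (with $ < everything):
  sorted[0] = $hceebgeceacejjaa  (last char: 'a')
  sorted[1] = a$hceebgeceacejja  (last char: 'a')
  sorted[2] = aa$hceebgeceacejj  (last char: 'j')
  sorted[3] = acejjaa$hceebgece  (last char: 'e')
  sorted[4] = bgeceacejjaa$hcee  (last char: 'e')
  sorted[5] = ceacejjaa$hceebge  (last char: 'e')
  sorted[6] = ceebgeceacejjaa$h  (last char: 'h')
  sorted[7] = cejjaa$hceebgecea  (last char: 'a')
  sorted[8] = eacejjaa$hceebgec  (last char: 'c')
  sorted[9] = ebgeceacejjaa$hce  (last char: 'e')
  sorted[10] = eceacejjaa$hceebg  (last char: 'g')
  sorted[11] = eebgeceacejjaa$hc  (last char: 'c')
  sorted[12] = ejjaa$hceebgeceac  (last char: 'c')
  sorted[13] = geceacejjaa$hceeb  (last char: 'b')
  sorted[14] = hceebgeceacejjaa$  (last char: '$')
  sorted[15] = jaa$hceebgeceacej  (last char: 'j')
  sorted[16] = jjaa$hceebgeceace  (last char: 'e')
Last column: aajeeehacegccb$je
Original string S is at sorted index 14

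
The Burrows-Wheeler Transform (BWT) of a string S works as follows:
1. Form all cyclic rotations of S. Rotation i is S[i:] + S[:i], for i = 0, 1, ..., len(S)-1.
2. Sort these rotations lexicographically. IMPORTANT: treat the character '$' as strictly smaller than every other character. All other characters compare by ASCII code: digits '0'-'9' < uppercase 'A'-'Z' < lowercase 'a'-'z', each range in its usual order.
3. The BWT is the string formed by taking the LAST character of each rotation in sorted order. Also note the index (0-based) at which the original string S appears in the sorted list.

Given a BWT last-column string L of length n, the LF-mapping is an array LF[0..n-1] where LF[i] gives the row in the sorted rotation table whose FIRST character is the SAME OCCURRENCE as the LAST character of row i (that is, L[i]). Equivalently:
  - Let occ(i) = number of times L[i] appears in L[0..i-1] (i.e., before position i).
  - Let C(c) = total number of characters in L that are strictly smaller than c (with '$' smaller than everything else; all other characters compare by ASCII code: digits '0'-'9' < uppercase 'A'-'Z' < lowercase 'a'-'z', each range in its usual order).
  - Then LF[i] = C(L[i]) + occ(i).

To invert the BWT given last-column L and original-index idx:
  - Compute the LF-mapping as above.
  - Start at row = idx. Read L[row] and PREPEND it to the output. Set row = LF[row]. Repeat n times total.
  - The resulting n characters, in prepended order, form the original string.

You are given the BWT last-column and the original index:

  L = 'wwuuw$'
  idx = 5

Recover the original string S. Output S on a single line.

Answer: wwuuw$

Derivation:
LF mapping: 3 4 1 2 5 0
Walk LF starting at row 5, prepending L[row]:
  step 1: row=5, L[5]='$', prepend. Next row=LF[5]=0
  step 2: row=0, L[0]='w', prepend. Next row=LF[0]=3
  step 3: row=3, L[3]='u', prepend. Next row=LF[3]=2
  step 4: row=2, L[2]='u', prepend. Next row=LF[2]=1
  step 5: row=1, L[1]='w', prepend. Next row=LF[1]=4
  step 6: row=4, L[4]='w', prepend. Next row=LF[4]=5
Reversed output: wwuuw$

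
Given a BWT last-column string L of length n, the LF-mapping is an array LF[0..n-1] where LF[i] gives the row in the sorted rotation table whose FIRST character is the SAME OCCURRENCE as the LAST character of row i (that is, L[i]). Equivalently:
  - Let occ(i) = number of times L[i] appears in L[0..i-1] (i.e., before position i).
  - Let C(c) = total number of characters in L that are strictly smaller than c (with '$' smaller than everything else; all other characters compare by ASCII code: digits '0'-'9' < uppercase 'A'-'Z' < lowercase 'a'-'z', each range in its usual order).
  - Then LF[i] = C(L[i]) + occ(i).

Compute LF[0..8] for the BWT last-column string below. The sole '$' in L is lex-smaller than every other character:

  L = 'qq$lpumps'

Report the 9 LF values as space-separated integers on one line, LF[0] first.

Answer: 5 6 0 1 3 8 2 4 7

Derivation:
Char counts: '$':1, 'l':1, 'm':1, 'p':2, 'q':2, 's':1, 'u':1
C (first-col start): C('$')=0, C('l')=1, C('m')=2, C('p')=3, C('q')=5, C('s')=7, C('u')=8
L[0]='q': occ=0, LF[0]=C('q')+0=5+0=5
L[1]='q': occ=1, LF[1]=C('q')+1=5+1=6
L[2]='$': occ=0, LF[2]=C('$')+0=0+0=0
L[3]='l': occ=0, LF[3]=C('l')+0=1+0=1
L[4]='p': occ=0, LF[4]=C('p')+0=3+0=3
L[5]='u': occ=0, LF[5]=C('u')+0=8+0=8
L[6]='m': occ=0, LF[6]=C('m')+0=2+0=2
L[7]='p': occ=1, LF[7]=C('p')+1=3+1=4
L[8]='s': occ=0, LF[8]=C('s')+0=7+0=7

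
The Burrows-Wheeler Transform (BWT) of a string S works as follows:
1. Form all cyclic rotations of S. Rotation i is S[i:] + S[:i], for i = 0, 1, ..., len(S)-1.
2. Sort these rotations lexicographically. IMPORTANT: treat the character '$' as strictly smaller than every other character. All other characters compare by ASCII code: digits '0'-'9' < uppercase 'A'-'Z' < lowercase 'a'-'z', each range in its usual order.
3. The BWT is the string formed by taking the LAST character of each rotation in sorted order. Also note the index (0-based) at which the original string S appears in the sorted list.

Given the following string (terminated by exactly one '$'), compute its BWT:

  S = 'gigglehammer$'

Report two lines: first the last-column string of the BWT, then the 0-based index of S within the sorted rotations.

Answer: rhlmi$geggmae
5

Derivation:
All 13 rotations (rotation i = S[i:]+S[:i]):
  rot[0] = gigglehammer$
  rot[1] = igglehammer$g
  rot[2] = gglehammer$gi
  rot[3] = glehammer$gig
  rot[4] = lehammer$gigg
  rot[5] = ehammer$giggl
  rot[6] = hammer$giggle
  rot[7] = ammer$giggleh
  rot[8] = mmer$giggleha
  rot[9] = mer$giggleham
  rot[10] = er$gigglehamm
  rot[11] = r$gigglehamme
  rot[12] = $gigglehammer
Sorted (with $ < everything):
  sorted[0] = $gigglehammer  (last char: 'r')
  sorted[1] = ammer$giggleh  (last char: 'h')
  sorted[2] = ehammer$giggl  (last char: 'l')
  sorted[3] = er$gigglehamm  (last char: 'm')
  sorted[4] = gglehammer$gi  (last char: 'i')
  sorted[5] = gigglehammer$  (last char: '$')
  sorted[6] = glehammer$gig  (last char: 'g')
  sorted[7] = hammer$giggle  (last char: 'e')
  sorted[8] = igglehammer$g  (last char: 'g')
  sorted[9] = lehammer$gigg  (last char: 'g')
  sorted[10] = mer$giggleham  (last char: 'm')
  sorted[11] = mmer$giggleha  (last char: 'a')
  sorted[12] = r$gigglehamme  (last char: 'e')
Last column: rhlmi$geggmae
Original string S is at sorted index 5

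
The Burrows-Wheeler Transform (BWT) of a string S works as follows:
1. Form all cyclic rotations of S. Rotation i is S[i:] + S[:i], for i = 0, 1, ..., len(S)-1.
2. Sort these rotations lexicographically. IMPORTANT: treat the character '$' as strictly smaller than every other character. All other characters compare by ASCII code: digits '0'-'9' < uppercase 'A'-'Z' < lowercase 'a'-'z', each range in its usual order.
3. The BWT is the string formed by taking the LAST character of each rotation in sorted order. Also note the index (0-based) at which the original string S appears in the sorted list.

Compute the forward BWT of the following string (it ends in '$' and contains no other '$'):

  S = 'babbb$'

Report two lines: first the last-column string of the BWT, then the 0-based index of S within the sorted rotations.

All 6 rotations (rotation i = S[i:]+S[:i]):
  rot[0] = babbb$
  rot[1] = abbb$b
  rot[2] = bbb$ba
  rot[3] = bb$bab
  rot[4] = b$babb
  rot[5] = $babbb
Sorted (with $ < everything):
  sorted[0] = $babbb  (last char: 'b')
  sorted[1] = abbb$b  (last char: 'b')
  sorted[2] = b$babb  (last char: 'b')
  sorted[3] = babbb$  (last char: '$')
  sorted[4] = bb$bab  (last char: 'b')
  sorted[5] = bbb$ba  (last char: 'a')
Last column: bbb$ba
Original string S is at sorted index 3

Answer: bbb$ba
3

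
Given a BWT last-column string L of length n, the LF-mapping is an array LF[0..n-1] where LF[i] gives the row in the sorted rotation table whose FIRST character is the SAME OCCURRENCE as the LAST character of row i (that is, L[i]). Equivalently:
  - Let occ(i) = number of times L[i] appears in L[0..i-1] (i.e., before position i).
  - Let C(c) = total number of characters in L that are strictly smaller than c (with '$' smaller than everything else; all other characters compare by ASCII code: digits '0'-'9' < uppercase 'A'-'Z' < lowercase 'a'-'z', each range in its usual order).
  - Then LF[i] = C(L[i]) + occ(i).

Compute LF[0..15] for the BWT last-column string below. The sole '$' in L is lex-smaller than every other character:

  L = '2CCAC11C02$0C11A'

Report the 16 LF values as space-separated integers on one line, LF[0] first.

Answer: 7 11 12 9 13 3 4 14 1 8 0 2 15 5 6 10

Derivation:
Char counts: '$':1, '0':2, '1':4, '2':2, 'A':2, 'C':5
C (first-col start): C('$')=0, C('0')=1, C('1')=3, C('2')=7, C('A')=9, C('C')=11
L[0]='2': occ=0, LF[0]=C('2')+0=7+0=7
L[1]='C': occ=0, LF[1]=C('C')+0=11+0=11
L[2]='C': occ=1, LF[2]=C('C')+1=11+1=12
L[3]='A': occ=0, LF[3]=C('A')+0=9+0=9
L[4]='C': occ=2, LF[4]=C('C')+2=11+2=13
L[5]='1': occ=0, LF[5]=C('1')+0=3+0=3
L[6]='1': occ=1, LF[6]=C('1')+1=3+1=4
L[7]='C': occ=3, LF[7]=C('C')+3=11+3=14
L[8]='0': occ=0, LF[8]=C('0')+0=1+0=1
L[9]='2': occ=1, LF[9]=C('2')+1=7+1=8
L[10]='$': occ=0, LF[10]=C('$')+0=0+0=0
L[11]='0': occ=1, LF[11]=C('0')+1=1+1=2
L[12]='C': occ=4, LF[12]=C('C')+4=11+4=15
L[13]='1': occ=2, LF[13]=C('1')+2=3+2=5
L[14]='1': occ=3, LF[14]=C('1')+3=3+3=6
L[15]='A': occ=1, LF[15]=C('A')+1=9+1=10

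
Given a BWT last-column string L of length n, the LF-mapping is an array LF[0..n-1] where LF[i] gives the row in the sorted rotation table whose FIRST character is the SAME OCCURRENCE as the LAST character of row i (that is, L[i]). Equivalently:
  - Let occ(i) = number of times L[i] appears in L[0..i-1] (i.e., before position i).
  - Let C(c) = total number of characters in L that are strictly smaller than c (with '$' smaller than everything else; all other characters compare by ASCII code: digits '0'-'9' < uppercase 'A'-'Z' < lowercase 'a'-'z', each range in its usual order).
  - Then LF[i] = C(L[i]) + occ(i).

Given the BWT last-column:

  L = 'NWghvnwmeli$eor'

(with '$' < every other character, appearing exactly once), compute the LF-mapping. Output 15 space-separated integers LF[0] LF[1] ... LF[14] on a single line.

Char counts: '$':1, 'N':1, 'W':1, 'e':2, 'g':1, 'h':1, 'i':1, 'l':1, 'm':1, 'n':1, 'o':1, 'r':1, 'v':1, 'w':1
C (first-col start): C('$')=0, C('N')=1, C('W')=2, C('e')=3, C('g')=5, C('h')=6, C('i')=7, C('l')=8, C('m')=9, C('n')=10, C('o')=11, C('r')=12, C('v')=13, C('w')=14
L[0]='N': occ=0, LF[0]=C('N')+0=1+0=1
L[1]='W': occ=0, LF[1]=C('W')+0=2+0=2
L[2]='g': occ=0, LF[2]=C('g')+0=5+0=5
L[3]='h': occ=0, LF[3]=C('h')+0=6+0=6
L[4]='v': occ=0, LF[4]=C('v')+0=13+0=13
L[5]='n': occ=0, LF[5]=C('n')+0=10+0=10
L[6]='w': occ=0, LF[6]=C('w')+0=14+0=14
L[7]='m': occ=0, LF[7]=C('m')+0=9+0=9
L[8]='e': occ=0, LF[8]=C('e')+0=3+0=3
L[9]='l': occ=0, LF[9]=C('l')+0=8+0=8
L[10]='i': occ=0, LF[10]=C('i')+0=7+0=7
L[11]='$': occ=0, LF[11]=C('$')+0=0+0=0
L[12]='e': occ=1, LF[12]=C('e')+1=3+1=4
L[13]='o': occ=0, LF[13]=C('o')+0=11+0=11
L[14]='r': occ=0, LF[14]=C('r')+0=12+0=12

Answer: 1 2 5 6 13 10 14 9 3 8 7 0 4 11 12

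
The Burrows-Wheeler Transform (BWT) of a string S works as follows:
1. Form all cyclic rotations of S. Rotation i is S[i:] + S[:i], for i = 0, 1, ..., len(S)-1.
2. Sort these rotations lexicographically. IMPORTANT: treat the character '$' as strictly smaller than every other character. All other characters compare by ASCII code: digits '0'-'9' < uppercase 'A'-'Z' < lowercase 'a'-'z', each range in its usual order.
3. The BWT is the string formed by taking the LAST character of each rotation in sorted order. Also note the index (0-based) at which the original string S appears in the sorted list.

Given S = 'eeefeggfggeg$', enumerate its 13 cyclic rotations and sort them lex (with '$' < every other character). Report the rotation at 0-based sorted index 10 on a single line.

All 13 rotations (rotation i = S[i:]+S[:i]):
  rot[0] = eeefeggfggeg$
  rot[1] = eefeggfggeg$e
  rot[2] = efeggfggeg$ee
  rot[3] = feggfggeg$eee
  rot[4] = eggfggeg$eeef
  rot[5] = ggfggeg$eeefe
  rot[6] = gfggeg$eeefeg
  rot[7] = fggeg$eeefegg
  rot[8] = ggeg$eeefeggf
  rot[9] = geg$eeefeggfg
  rot[10] = eg$eeefeggfgg
  rot[11] = g$eeefeggfgge
  rot[12] = $eeefeggfggeg
Sorted (with $ < everything):
  sorted[0] = $eeefeggfggeg
  sorted[1] = eeefeggfggeg$
  sorted[2] = eefeggfggeg$e
  sorted[3] = efeggfggeg$ee
  sorted[4] = eg$eeefeggfgg
  sorted[5] = eggfggeg$eeef
  sorted[6] = feggfggeg$eee
  sorted[7] = fggeg$eeefegg
  sorted[8] = g$eeefeggfgge
  sorted[9] = geg$eeefeggfg
  sorted[10] = gfggeg$eeefeg
  sorted[11] = ggeg$eeefeggf
  sorted[12] = ggfggeg$eeefe
sorted[10] = gfggeg$eeefeg

Answer: gfggeg$eeefeg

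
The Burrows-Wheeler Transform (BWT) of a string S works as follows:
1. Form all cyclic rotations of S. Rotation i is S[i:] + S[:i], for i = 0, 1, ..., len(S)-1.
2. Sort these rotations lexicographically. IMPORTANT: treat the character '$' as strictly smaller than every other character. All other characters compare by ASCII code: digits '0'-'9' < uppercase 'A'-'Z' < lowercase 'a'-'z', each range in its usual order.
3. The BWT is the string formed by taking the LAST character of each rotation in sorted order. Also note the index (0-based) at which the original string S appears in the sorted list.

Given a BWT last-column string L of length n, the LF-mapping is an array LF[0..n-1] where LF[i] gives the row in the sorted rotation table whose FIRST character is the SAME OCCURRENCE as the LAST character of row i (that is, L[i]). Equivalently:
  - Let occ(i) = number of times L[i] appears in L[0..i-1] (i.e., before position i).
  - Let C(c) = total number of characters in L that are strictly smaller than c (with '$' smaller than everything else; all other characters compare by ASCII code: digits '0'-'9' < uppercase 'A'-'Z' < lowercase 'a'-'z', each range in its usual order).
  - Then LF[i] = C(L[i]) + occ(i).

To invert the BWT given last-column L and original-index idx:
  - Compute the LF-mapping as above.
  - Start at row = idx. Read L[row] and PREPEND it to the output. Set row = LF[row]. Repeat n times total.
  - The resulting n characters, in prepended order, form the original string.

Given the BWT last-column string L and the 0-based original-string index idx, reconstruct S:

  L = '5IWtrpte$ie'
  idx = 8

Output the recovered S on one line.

LF mapping: 1 2 3 9 8 7 10 4 0 6 5
Walk LF starting at row 8, prepending L[row]:
  step 1: row=8, L[8]='$', prepend. Next row=LF[8]=0
  step 2: row=0, L[0]='5', prepend. Next row=LF[0]=1
  step 3: row=1, L[1]='I', prepend. Next row=LF[1]=2
  step 4: row=2, L[2]='W', prepend. Next row=LF[2]=3
  step 5: row=3, L[3]='t', prepend. Next row=LF[3]=9
  step 6: row=9, L[9]='i', prepend. Next row=LF[9]=6
  step 7: row=6, L[6]='t', prepend. Next row=LF[6]=10
  step 8: row=10, L[10]='e', prepend. Next row=LF[10]=5
  step 9: row=5, L[5]='p', prepend. Next row=LF[5]=7
  step 10: row=7, L[7]='e', prepend. Next row=LF[7]=4
  step 11: row=4, L[4]='r', prepend. Next row=LF[4]=8
Reversed output: repetitWI5$

Answer: repetitWI5$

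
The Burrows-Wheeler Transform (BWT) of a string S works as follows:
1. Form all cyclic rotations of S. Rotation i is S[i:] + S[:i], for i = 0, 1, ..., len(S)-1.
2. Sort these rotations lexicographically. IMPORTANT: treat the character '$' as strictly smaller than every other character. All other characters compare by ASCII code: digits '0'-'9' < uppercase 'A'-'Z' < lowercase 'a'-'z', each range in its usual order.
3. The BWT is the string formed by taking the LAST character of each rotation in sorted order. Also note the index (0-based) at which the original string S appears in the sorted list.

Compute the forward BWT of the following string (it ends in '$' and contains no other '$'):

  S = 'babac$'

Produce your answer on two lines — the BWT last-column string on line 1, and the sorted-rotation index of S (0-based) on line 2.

Answer: cbb$aa
3

Derivation:
All 6 rotations (rotation i = S[i:]+S[:i]):
  rot[0] = babac$
  rot[1] = abac$b
  rot[2] = bac$ba
  rot[3] = ac$bab
  rot[4] = c$baba
  rot[5] = $babac
Sorted (with $ < everything):
  sorted[0] = $babac  (last char: 'c')
  sorted[1] = abac$b  (last char: 'b')
  sorted[2] = ac$bab  (last char: 'b')
  sorted[3] = babac$  (last char: '$')
  sorted[4] = bac$ba  (last char: 'a')
  sorted[5] = c$baba  (last char: 'a')
Last column: cbb$aa
Original string S is at sorted index 3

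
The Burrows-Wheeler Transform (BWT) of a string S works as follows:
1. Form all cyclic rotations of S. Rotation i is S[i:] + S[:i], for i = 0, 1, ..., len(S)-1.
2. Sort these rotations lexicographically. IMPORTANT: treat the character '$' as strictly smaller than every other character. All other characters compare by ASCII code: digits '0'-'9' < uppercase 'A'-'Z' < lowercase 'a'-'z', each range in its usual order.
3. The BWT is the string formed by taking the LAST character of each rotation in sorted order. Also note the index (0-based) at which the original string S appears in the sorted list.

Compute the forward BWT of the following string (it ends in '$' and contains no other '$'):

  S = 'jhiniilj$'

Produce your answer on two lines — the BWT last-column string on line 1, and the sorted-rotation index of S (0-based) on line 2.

Answer: jjnihl$ii
6

Derivation:
All 9 rotations (rotation i = S[i:]+S[:i]):
  rot[0] = jhiniilj$
  rot[1] = hiniilj$j
  rot[2] = iniilj$jh
  rot[3] = niilj$jhi
  rot[4] = iilj$jhin
  rot[5] = ilj$jhini
  rot[6] = lj$jhinii
  rot[7] = j$jhiniil
  rot[8] = $jhiniilj
Sorted (with $ < everything):
  sorted[0] = $jhiniilj  (last char: 'j')
  sorted[1] = hiniilj$j  (last char: 'j')
  sorted[2] = iilj$jhin  (last char: 'n')
  sorted[3] = ilj$jhini  (last char: 'i')
  sorted[4] = iniilj$jh  (last char: 'h')
  sorted[5] = j$jhiniil  (last char: 'l')
  sorted[6] = jhiniilj$  (last char: '$')
  sorted[7] = lj$jhinii  (last char: 'i')
  sorted[8] = niilj$jhi  (last char: 'i')
Last column: jjnihl$ii
Original string S is at sorted index 6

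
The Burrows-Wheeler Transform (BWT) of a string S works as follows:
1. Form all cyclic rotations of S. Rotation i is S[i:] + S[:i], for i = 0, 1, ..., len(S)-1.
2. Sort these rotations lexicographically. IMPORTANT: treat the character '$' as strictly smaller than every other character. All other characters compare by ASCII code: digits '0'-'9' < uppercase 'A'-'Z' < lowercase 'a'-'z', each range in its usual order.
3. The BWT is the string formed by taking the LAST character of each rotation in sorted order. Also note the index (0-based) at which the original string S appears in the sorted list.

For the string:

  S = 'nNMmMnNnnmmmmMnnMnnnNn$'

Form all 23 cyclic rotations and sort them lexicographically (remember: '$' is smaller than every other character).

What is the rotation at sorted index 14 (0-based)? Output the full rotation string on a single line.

Answer: nMnnnNn$nNMmMnNnnmmmmMn

Derivation:
All 23 rotations (rotation i = S[i:]+S[:i]):
  rot[0] = nNMmMnNnnmmmmMnnMnnnNn$
  rot[1] = NMmMnNnnmmmmMnnMnnnNn$n
  rot[2] = MmMnNnnmmmmMnnMnnnNn$nN
  rot[3] = mMnNnnmmmmMnnMnnnNn$nNM
  rot[4] = MnNnnmmmmMnnMnnnNn$nNMm
  rot[5] = nNnnmmmmMnnMnnnNn$nNMmM
  rot[6] = NnnmmmmMnnMnnnNn$nNMmMn
  rot[7] = nnmmmmMnnMnnnNn$nNMmMnN
  rot[8] = nmmmmMnnMnnnNn$nNMmMnNn
  rot[9] = mmmmMnnMnnnNn$nNMmMnNnn
  rot[10] = mmmMnnMnnnNn$nNMmMnNnnm
  rot[11] = mmMnnMnnnNn$nNMmMnNnnmm
  rot[12] = mMnnMnnnNn$nNMmMnNnnmmm
  rot[13] = MnnMnnnNn$nNMmMnNnnmmmm
  rot[14] = nnMnnnNn$nNMmMnNnnmmmmM
  rot[15] = nMnnnNn$nNMmMnNnnmmmmMn
  rot[16] = MnnnNn$nNMmMnNnnmmmmMnn
  rot[17] = nnnNn$nNMmMnNnnmmmmMnnM
  rot[18] = nnNn$nNMmMnNnnmmmmMnnMn
  rot[19] = nNn$nNMmMnNnnmmmmMnnMnn
  rot[20] = Nn$nNMmMnNnnmmmmMnnMnnn
  rot[21] = n$nNMmMnNnnmmmmMnnMnnnN
  rot[22] = $nNMmMnNnnmmmmMnnMnnnNn
Sorted (with $ < everything):
  sorted[0] = $nNMmMnNnnmmmmMnnMnnnNn
  sorted[1] = MmMnNnnmmmmMnnMnnnNn$nN
  sorted[2] = MnNnnmmmmMnnMnnnNn$nNMm
  sorted[3] = MnnMnnnNn$nNMmMnNnnmmmm
  sorted[4] = MnnnNn$nNMmMnNnnmmmmMnn
  sorted[5] = NMmMnNnnmmmmMnnMnnnNn$n
  sorted[6] = Nn$nNMmMnNnnmmmmMnnMnnn
  sorted[7] = NnnmmmmMnnMnnnNn$nNMmMn
  sorted[8] = mMnNnnmmmmMnnMnnnNn$nNM
  sorted[9] = mMnnMnnnNn$nNMmMnNnnmmm
  sorted[10] = mmMnnMnnnNn$nNMmMnNnnmm
  sorted[11] = mmmMnnMnnnNn$nNMmMnNnnm
  sorted[12] = mmmmMnnMnnnNn$nNMmMnNnn
  sorted[13] = n$nNMmMnNnnmmmmMnnMnnnN
  sorted[14] = nMnnnNn$nNMmMnNnnmmmmMn
  sorted[15] = nNMmMnNnnmmmmMnnMnnnNn$
  sorted[16] = nNn$nNMmMnNnnmmmmMnnMnn
  sorted[17] = nNnnmmmmMnnMnnnNn$nNMmM
  sorted[18] = nmmmmMnnMnnnNn$nNMmMnNn
  sorted[19] = nnMnnnNn$nNMmMnNnnmmmmM
  sorted[20] = nnNn$nNMmMnNnnmmmmMnnMn
  sorted[21] = nnmmmmMnnMnnnNn$nNMmMnN
  sorted[22] = nnnNn$nNMmMnNnnmmmmMnnM
sorted[14] = nMnnnNn$nNMmMnNnnmmmmMn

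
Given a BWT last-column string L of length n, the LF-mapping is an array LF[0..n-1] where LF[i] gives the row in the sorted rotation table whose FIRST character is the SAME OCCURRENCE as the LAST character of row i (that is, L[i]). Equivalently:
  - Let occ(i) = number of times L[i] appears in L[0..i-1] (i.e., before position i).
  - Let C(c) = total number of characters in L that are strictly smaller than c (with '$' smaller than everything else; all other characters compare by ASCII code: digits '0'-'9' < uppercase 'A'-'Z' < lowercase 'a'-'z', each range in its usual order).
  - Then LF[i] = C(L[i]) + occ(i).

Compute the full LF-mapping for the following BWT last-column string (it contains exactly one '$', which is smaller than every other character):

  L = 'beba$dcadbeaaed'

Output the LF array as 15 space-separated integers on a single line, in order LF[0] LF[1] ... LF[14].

Answer: 5 12 6 1 0 9 8 2 10 7 13 3 4 14 11

Derivation:
Char counts: '$':1, 'a':4, 'b':3, 'c':1, 'd':3, 'e':3
C (first-col start): C('$')=0, C('a')=1, C('b')=5, C('c')=8, C('d')=9, C('e')=12
L[0]='b': occ=0, LF[0]=C('b')+0=5+0=5
L[1]='e': occ=0, LF[1]=C('e')+0=12+0=12
L[2]='b': occ=1, LF[2]=C('b')+1=5+1=6
L[3]='a': occ=0, LF[3]=C('a')+0=1+0=1
L[4]='$': occ=0, LF[4]=C('$')+0=0+0=0
L[5]='d': occ=0, LF[5]=C('d')+0=9+0=9
L[6]='c': occ=0, LF[6]=C('c')+0=8+0=8
L[7]='a': occ=1, LF[7]=C('a')+1=1+1=2
L[8]='d': occ=1, LF[8]=C('d')+1=9+1=10
L[9]='b': occ=2, LF[9]=C('b')+2=5+2=7
L[10]='e': occ=1, LF[10]=C('e')+1=12+1=13
L[11]='a': occ=2, LF[11]=C('a')+2=1+2=3
L[12]='a': occ=3, LF[12]=C('a')+3=1+3=4
L[13]='e': occ=2, LF[13]=C('e')+2=12+2=14
L[14]='d': occ=2, LF[14]=C('d')+2=9+2=11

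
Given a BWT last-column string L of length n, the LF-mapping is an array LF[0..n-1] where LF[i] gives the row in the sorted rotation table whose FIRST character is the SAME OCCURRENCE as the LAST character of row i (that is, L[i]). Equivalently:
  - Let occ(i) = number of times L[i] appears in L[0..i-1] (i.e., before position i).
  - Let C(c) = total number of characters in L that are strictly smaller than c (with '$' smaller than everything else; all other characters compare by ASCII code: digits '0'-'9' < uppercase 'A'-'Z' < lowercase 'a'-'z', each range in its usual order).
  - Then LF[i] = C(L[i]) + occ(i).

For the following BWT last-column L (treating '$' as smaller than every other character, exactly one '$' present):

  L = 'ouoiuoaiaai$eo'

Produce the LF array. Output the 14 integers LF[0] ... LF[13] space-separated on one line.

Char counts: '$':1, 'a':3, 'e':1, 'i':3, 'o':4, 'u':2
C (first-col start): C('$')=0, C('a')=1, C('e')=4, C('i')=5, C('o')=8, C('u')=12
L[0]='o': occ=0, LF[0]=C('o')+0=8+0=8
L[1]='u': occ=0, LF[1]=C('u')+0=12+0=12
L[2]='o': occ=1, LF[2]=C('o')+1=8+1=9
L[3]='i': occ=0, LF[3]=C('i')+0=5+0=5
L[4]='u': occ=1, LF[4]=C('u')+1=12+1=13
L[5]='o': occ=2, LF[5]=C('o')+2=8+2=10
L[6]='a': occ=0, LF[6]=C('a')+0=1+0=1
L[7]='i': occ=1, LF[7]=C('i')+1=5+1=6
L[8]='a': occ=1, LF[8]=C('a')+1=1+1=2
L[9]='a': occ=2, LF[9]=C('a')+2=1+2=3
L[10]='i': occ=2, LF[10]=C('i')+2=5+2=7
L[11]='$': occ=0, LF[11]=C('$')+0=0+0=0
L[12]='e': occ=0, LF[12]=C('e')+0=4+0=4
L[13]='o': occ=3, LF[13]=C('o')+3=8+3=11

Answer: 8 12 9 5 13 10 1 6 2 3 7 0 4 11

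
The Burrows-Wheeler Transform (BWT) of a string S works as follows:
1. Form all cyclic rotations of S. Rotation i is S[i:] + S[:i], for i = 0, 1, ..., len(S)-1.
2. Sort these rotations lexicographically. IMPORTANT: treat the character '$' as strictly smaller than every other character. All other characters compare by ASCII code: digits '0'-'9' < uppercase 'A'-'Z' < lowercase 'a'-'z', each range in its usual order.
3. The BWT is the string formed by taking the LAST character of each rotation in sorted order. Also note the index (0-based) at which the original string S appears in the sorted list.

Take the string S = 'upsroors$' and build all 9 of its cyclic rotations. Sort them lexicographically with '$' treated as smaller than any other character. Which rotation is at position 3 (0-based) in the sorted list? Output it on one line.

Answer: psroors$u

Derivation:
All 9 rotations (rotation i = S[i:]+S[:i]):
  rot[0] = upsroors$
  rot[1] = psroors$u
  rot[2] = sroors$up
  rot[3] = roors$ups
  rot[4] = oors$upsr
  rot[5] = ors$upsro
  rot[6] = rs$upsroo
  rot[7] = s$upsroor
  rot[8] = $upsroors
Sorted (with $ < everything):
  sorted[0] = $upsroors
  sorted[1] = oors$upsr
  sorted[2] = ors$upsro
  sorted[3] = psroors$u
  sorted[4] = roors$ups
  sorted[5] = rs$upsroo
  sorted[6] = s$upsroor
  sorted[7] = sroors$up
  sorted[8] = upsroors$
sorted[3] = psroors$u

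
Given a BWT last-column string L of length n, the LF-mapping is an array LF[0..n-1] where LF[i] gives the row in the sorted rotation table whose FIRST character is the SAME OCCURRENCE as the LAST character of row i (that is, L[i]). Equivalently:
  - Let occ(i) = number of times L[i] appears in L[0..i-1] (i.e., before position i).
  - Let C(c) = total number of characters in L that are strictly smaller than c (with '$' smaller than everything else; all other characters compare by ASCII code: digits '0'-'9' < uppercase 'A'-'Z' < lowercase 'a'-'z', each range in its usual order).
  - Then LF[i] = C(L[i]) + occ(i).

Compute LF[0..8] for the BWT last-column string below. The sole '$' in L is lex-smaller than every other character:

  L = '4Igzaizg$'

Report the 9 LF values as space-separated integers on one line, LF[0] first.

Answer: 1 2 4 7 3 6 8 5 0

Derivation:
Char counts: '$':1, '4':1, 'I':1, 'a':1, 'g':2, 'i':1, 'z':2
C (first-col start): C('$')=0, C('4')=1, C('I')=2, C('a')=3, C('g')=4, C('i')=6, C('z')=7
L[0]='4': occ=0, LF[0]=C('4')+0=1+0=1
L[1]='I': occ=0, LF[1]=C('I')+0=2+0=2
L[2]='g': occ=0, LF[2]=C('g')+0=4+0=4
L[3]='z': occ=0, LF[3]=C('z')+0=7+0=7
L[4]='a': occ=0, LF[4]=C('a')+0=3+0=3
L[5]='i': occ=0, LF[5]=C('i')+0=6+0=6
L[6]='z': occ=1, LF[6]=C('z')+1=7+1=8
L[7]='g': occ=1, LF[7]=C('g')+1=4+1=5
L[8]='$': occ=0, LF[8]=C('$')+0=0+0=0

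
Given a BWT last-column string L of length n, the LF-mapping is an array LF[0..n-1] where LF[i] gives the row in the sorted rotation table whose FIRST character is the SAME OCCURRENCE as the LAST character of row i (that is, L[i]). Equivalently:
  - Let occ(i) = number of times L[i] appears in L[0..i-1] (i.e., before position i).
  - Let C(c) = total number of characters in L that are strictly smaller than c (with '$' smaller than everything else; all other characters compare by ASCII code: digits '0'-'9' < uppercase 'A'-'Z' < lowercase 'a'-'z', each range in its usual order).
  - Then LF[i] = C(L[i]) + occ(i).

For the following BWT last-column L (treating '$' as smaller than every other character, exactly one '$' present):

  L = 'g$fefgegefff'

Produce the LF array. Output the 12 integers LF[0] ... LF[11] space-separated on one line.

Char counts: '$':1, 'e':3, 'f':5, 'g':3
C (first-col start): C('$')=0, C('e')=1, C('f')=4, C('g')=9
L[0]='g': occ=0, LF[0]=C('g')+0=9+0=9
L[1]='$': occ=0, LF[1]=C('$')+0=0+0=0
L[2]='f': occ=0, LF[2]=C('f')+0=4+0=4
L[3]='e': occ=0, LF[3]=C('e')+0=1+0=1
L[4]='f': occ=1, LF[4]=C('f')+1=4+1=5
L[5]='g': occ=1, LF[5]=C('g')+1=9+1=10
L[6]='e': occ=1, LF[6]=C('e')+1=1+1=2
L[7]='g': occ=2, LF[7]=C('g')+2=9+2=11
L[8]='e': occ=2, LF[8]=C('e')+2=1+2=3
L[9]='f': occ=2, LF[9]=C('f')+2=4+2=6
L[10]='f': occ=3, LF[10]=C('f')+3=4+3=7
L[11]='f': occ=4, LF[11]=C('f')+4=4+4=8

Answer: 9 0 4 1 5 10 2 11 3 6 7 8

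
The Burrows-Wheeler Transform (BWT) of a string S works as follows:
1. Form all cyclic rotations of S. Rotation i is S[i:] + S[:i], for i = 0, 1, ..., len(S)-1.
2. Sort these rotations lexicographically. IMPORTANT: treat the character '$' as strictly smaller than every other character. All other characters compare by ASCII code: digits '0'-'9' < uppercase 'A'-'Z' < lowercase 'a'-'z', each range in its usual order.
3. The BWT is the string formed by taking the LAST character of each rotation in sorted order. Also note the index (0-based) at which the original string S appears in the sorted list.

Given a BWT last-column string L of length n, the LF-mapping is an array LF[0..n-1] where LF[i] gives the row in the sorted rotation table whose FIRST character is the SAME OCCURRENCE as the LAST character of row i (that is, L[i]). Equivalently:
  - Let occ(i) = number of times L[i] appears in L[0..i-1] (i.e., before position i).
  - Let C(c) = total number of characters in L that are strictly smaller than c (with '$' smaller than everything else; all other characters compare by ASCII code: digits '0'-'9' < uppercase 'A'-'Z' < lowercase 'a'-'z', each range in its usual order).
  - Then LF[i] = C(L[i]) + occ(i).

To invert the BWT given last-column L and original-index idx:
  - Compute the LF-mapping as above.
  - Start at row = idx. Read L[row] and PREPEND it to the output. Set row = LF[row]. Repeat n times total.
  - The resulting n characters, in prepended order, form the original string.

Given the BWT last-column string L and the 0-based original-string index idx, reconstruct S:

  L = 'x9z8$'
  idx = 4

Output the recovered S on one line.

Answer: z98x$

Derivation:
LF mapping: 3 2 4 1 0
Walk LF starting at row 4, prepending L[row]:
  step 1: row=4, L[4]='$', prepend. Next row=LF[4]=0
  step 2: row=0, L[0]='x', prepend. Next row=LF[0]=3
  step 3: row=3, L[3]='8', prepend. Next row=LF[3]=1
  step 4: row=1, L[1]='9', prepend. Next row=LF[1]=2
  step 5: row=2, L[2]='z', prepend. Next row=LF[2]=4
Reversed output: z98x$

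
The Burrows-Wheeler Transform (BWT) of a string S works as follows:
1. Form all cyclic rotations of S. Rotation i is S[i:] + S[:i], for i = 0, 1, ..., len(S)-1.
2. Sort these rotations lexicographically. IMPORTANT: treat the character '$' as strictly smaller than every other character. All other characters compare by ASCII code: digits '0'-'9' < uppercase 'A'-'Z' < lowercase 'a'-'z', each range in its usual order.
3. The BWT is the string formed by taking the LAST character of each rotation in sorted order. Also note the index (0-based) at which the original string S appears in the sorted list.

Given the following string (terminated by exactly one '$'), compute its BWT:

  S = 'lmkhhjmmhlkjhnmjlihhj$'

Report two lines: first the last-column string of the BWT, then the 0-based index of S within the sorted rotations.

Answer: jikhhmjlhkmhmljh$mnljh
16

Derivation:
All 22 rotations (rotation i = S[i:]+S[:i]):
  rot[0] = lmkhhjmmhlkjhnmjlihhj$
  rot[1] = mkhhjmmhlkjhnmjlihhj$l
  rot[2] = khhjmmhlkjhnmjlihhj$lm
  rot[3] = hhjmmhlkjhnmjlihhj$lmk
  rot[4] = hjmmhlkjhnmjlihhj$lmkh
  rot[5] = jmmhlkjhnmjlihhj$lmkhh
  rot[6] = mmhlkjhnmjlihhj$lmkhhj
  rot[7] = mhlkjhnmjlihhj$lmkhhjm
  rot[8] = hlkjhnmjlihhj$lmkhhjmm
  rot[9] = lkjhnmjlihhj$lmkhhjmmh
  rot[10] = kjhnmjlihhj$lmkhhjmmhl
  rot[11] = jhnmjlihhj$lmkhhjmmhlk
  rot[12] = hnmjlihhj$lmkhhjmmhlkj
  rot[13] = nmjlihhj$lmkhhjmmhlkjh
  rot[14] = mjlihhj$lmkhhjmmhlkjhn
  rot[15] = jlihhj$lmkhhjmmhlkjhnm
  rot[16] = lihhj$lmkhhjmmhlkjhnmj
  rot[17] = ihhj$lmkhhjmmhlkjhnmjl
  rot[18] = hhj$lmkhhjmmhlkjhnmjli
  rot[19] = hj$lmkhhjmmhlkjhnmjlih
  rot[20] = j$lmkhhjmmhlkjhnmjlihh
  rot[21] = $lmkhhjmmhlkjhnmjlihhj
Sorted (with $ < everything):
  sorted[0] = $lmkhhjmmhlkjhnmjlihhj  (last char: 'j')
  sorted[1] = hhj$lmkhhjmmhlkjhnmjli  (last char: 'i')
  sorted[2] = hhjmmhlkjhnmjlihhj$lmk  (last char: 'k')
  sorted[3] = hj$lmkhhjmmhlkjhnmjlih  (last char: 'h')
  sorted[4] = hjmmhlkjhnmjlihhj$lmkh  (last char: 'h')
  sorted[5] = hlkjhnmjlihhj$lmkhhjmm  (last char: 'm')
  sorted[6] = hnmjlihhj$lmkhhjmmhlkj  (last char: 'j')
  sorted[7] = ihhj$lmkhhjmmhlkjhnmjl  (last char: 'l')
  sorted[8] = j$lmkhhjmmhlkjhnmjlihh  (last char: 'h')
  sorted[9] = jhnmjlihhj$lmkhhjmmhlk  (last char: 'k')
  sorted[10] = jlihhj$lmkhhjmmhlkjhnm  (last char: 'm')
  sorted[11] = jmmhlkjhnmjlihhj$lmkhh  (last char: 'h')
  sorted[12] = khhjmmhlkjhnmjlihhj$lm  (last char: 'm')
  sorted[13] = kjhnmjlihhj$lmkhhjmmhl  (last char: 'l')
  sorted[14] = lihhj$lmkhhjmmhlkjhnmj  (last char: 'j')
  sorted[15] = lkjhnmjlihhj$lmkhhjmmh  (last char: 'h')
  sorted[16] = lmkhhjmmhlkjhnmjlihhj$  (last char: '$')
  sorted[17] = mhlkjhnmjlihhj$lmkhhjm  (last char: 'm')
  sorted[18] = mjlihhj$lmkhhjmmhlkjhn  (last char: 'n')
  sorted[19] = mkhhjmmhlkjhnmjlihhj$l  (last char: 'l')
  sorted[20] = mmhlkjhnmjlihhj$lmkhhj  (last char: 'j')
  sorted[21] = nmjlihhj$lmkhhjmmhlkjh  (last char: 'h')
Last column: jikhhmjlhkmhmljh$mnljh
Original string S is at sorted index 16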